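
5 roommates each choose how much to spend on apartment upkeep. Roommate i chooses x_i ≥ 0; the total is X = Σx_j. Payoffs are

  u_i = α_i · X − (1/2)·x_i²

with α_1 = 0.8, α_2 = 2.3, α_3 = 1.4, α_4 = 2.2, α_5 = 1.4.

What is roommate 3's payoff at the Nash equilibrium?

Roommate i's FOC: ∂u_i/∂x_i = α_i − x_i = 0, so x_i* = α_i.
NE contributions = (0.8, 2.3, 1.4, 2.2, 1.4); X = 8.1.
u_3 = α_3·X − ½·(x_3)² = 1.4·8.1 − ½·1.4² = 10.36.

10.36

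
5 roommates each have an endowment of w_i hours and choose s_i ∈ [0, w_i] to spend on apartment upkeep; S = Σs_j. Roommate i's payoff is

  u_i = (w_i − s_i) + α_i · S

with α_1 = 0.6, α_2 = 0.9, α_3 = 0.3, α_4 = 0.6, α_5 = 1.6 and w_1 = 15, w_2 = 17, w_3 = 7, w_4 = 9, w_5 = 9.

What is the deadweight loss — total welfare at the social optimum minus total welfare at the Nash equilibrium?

∂u_i/∂s_i = α_i − 1, so roommate i contributes w_i if α_i > 1, else 0.
α_i > 1 for i ∈ {5}; NE contributions (0, 0, 0, 0, 9), S = 9.
W^NE = Σw_i − S^NE + (Σα_i)·S^NE = 57 + 3·9 = 84.
Planner: ∂(Σu_j)/∂s_i = Σα_j − 1 = 3 > 0, so everyone contributes w_i; S^SO = 57, W^SO = 57 + 3·57 = 228.
Deadweight loss = 144.

144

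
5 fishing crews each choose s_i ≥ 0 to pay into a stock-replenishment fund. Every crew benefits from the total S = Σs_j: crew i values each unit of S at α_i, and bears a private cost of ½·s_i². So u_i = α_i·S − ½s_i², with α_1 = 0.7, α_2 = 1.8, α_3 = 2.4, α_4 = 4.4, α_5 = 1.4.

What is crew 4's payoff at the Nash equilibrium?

Crew i's FOC: ∂u_i/∂s_i = α_i − s_i = 0, so s_i* = α_i.
NE contributions = (0.7, 1.8, 2.4, 4.4, 1.4); S = 10.7.
u_4 = α_4·S − ½·(s_4)² = 4.4·10.7 − ½·4.4² = 37.4.

37.4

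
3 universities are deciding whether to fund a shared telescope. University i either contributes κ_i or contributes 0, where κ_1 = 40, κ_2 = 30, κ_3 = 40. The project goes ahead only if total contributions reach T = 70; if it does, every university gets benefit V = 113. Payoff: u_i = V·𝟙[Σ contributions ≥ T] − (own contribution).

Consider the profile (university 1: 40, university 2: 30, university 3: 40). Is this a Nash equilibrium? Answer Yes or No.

No

Total = 110 ≥ 70: provided.
University 1 (pledges 40, payoff 73): dropping to 0 → total 70, payoff 113. Profitable deviation.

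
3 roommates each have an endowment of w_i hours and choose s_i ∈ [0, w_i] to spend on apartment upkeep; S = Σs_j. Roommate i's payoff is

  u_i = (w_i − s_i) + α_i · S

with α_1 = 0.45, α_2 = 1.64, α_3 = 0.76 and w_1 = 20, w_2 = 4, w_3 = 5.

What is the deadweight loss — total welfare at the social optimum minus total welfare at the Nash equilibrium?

46.25

∂u_i/∂s_i = α_i − 1, so roommate i contributes w_i if α_i > 1, else 0.
α_i > 1 for i ∈ {2}; NE contributions (0, 4, 0), S = 4.
W^NE = Σw_i − S^NE + (Σα_i)·S^NE = 29 + 1.85·4 = 36.4.
Planner: ∂(Σu_j)/∂s_i = Σα_j − 1 = 1.85 > 0, so everyone contributes w_i; S^SO = 29, W^SO = 29 + 1.85·29 = 82.65.
Deadweight loss = 46.25.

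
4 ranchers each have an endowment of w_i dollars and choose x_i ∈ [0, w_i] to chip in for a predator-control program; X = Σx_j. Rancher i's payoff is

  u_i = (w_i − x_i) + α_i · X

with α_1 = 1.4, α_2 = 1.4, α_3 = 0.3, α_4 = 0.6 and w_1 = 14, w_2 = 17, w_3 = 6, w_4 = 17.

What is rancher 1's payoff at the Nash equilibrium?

∂u_i/∂x_i = α_i − 1, so rancher i contributes w_i if α_i > 1, else 0.
α_i > 1 for i ∈ {1, 2}; NE contributions (14, 17, 0, 0), X = 31.
u_1 = (14 − 14) + 1.4·31 = 43.4.

43.4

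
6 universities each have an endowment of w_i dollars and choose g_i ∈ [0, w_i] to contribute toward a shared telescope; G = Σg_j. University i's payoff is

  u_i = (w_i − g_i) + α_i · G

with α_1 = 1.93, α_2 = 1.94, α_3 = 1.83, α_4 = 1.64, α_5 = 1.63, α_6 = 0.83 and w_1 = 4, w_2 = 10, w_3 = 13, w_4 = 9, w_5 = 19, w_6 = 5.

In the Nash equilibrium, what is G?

∂u_i/∂g_i = α_i − 1, so university i contributes w_i if α_i > 1, else 0.
α_i > 1 for i ∈ {1, 2, 3, 4, 5}; NE contributions (4, 10, 13, 9, 19, 0), G = 55.

55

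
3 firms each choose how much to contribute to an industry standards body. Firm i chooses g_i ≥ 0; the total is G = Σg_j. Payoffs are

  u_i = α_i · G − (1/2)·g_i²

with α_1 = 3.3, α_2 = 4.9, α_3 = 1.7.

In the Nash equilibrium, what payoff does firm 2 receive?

36.505

Firm i's FOC: ∂u_i/∂g_i = α_i − g_i = 0, so g_i* = α_i.
NE contributions = (3.3, 4.9, 1.7); G = 9.9.
u_2 = α_2·G − ½·(g_2)² = 4.9·9.9 − ½·4.9² = 36.505.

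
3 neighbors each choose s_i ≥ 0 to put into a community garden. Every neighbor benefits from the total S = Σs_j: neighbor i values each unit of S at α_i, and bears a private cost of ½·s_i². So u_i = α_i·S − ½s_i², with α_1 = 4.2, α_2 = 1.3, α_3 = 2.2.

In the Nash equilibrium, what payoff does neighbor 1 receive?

23.52

Neighbor i's FOC: ∂u_i/∂s_i = α_i − s_i = 0, so s_i* = α_i.
NE contributions = (4.2, 1.3, 2.2); S = 7.7.
u_1 = α_1·S − ½·(s_1)² = 4.2·7.7 − ½·4.2² = 23.52.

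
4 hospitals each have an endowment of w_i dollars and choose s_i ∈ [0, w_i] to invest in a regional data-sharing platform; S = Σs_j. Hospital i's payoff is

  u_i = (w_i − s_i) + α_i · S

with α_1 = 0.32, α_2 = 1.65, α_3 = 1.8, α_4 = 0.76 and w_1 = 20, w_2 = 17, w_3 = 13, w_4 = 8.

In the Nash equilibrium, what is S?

30

∂u_i/∂s_i = α_i − 1, so hospital i contributes w_i if α_i > 1, else 0.
α_i > 1 for i ∈ {2, 3}; NE contributions (0, 17, 13, 0), S = 30.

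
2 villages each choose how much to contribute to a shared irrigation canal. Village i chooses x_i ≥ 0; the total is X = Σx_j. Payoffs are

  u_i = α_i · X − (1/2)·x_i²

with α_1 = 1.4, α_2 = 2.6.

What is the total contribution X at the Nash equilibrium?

Village i's FOC: ∂u_i/∂x_i = α_i − x_i = 0, so x_i* = α_i.
NE contributions = (1.4, 2.6); X = 4.

4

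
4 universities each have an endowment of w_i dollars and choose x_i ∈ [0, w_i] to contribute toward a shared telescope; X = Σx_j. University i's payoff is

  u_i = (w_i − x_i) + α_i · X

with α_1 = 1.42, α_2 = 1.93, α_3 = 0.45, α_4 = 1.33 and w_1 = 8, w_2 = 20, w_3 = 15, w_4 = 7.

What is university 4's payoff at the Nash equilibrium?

46.55

∂u_i/∂x_i = α_i − 1, so university i contributes w_i if α_i > 1, else 0.
α_i > 1 for i ∈ {1, 2, 4}; NE contributions (8, 20, 0, 7), X = 35.
u_4 = (7 − 7) + 1.33·35 = 46.55.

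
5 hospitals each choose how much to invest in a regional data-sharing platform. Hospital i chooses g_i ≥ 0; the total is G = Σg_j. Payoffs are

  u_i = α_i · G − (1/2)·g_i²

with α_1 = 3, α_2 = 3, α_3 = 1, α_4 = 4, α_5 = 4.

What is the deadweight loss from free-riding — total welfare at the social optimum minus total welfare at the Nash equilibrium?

Hospital i's FOC: ∂u_i/∂g_i = α_i − g_i = 0, so g_i* = α_i.
NE contributions = (3, 3, 1, 4, 4); G = 15.
W^NE = (Σα)·G − ½Σα_i² = 15² − ½·51 = 199.5.
Planner sets g_i = Σα_j = 15 for every i, so G^SO = 5·15 = 75.
W^SO = (Σα)·G^SO − ½·5·(Σα)² = (5/2)·15² = 562.5.
Deadweight loss = W^SO − W^NE = 363.

363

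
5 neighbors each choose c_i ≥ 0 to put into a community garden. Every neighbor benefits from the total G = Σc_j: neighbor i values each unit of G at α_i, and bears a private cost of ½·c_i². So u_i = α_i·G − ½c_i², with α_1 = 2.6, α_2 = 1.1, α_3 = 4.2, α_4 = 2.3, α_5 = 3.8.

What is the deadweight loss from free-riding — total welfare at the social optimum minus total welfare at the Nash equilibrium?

Neighbor i's FOC: ∂u_i/∂c_i = α_i − c_i = 0, so c_i* = α_i.
NE contributions = (2.6, 1.1, 4.2, 2.3, 3.8); G = 14.
W^NE = (Σα)·G − ½Σα_i² = 14² − ½·45.34 = 173.33.
Planner sets c_i = Σα_j = 14 for every i, so G^SO = 5·14 = 70.
W^SO = (Σα)·G^SO − ½·5·(Σα)² = (5/2)·14² = 490.
Deadweight loss = W^SO − W^NE = 316.67.

316.67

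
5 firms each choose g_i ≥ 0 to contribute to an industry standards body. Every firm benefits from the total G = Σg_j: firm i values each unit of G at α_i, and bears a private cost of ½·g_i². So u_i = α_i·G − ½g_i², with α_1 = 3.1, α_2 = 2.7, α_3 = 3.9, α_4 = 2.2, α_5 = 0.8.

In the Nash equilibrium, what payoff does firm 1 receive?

34.565

Firm i's FOC: ∂u_i/∂g_i = α_i − g_i = 0, so g_i* = α_i.
NE contributions = (3.1, 2.7, 3.9, 2.2, 0.8); G = 12.7.
u_1 = α_1·G − ½·(g_1)² = 3.1·12.7 − ½·3.1² = 34.565.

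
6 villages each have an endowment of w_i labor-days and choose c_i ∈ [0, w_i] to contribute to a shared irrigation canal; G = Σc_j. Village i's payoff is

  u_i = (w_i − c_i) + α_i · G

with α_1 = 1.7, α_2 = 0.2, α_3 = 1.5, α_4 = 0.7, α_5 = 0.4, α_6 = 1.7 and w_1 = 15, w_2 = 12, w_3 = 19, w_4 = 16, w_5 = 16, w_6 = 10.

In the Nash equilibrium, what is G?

44

∂u_i/∂c_i = α_i − 1, so village i contributes w_i if α_i > 1, else 0.
α_i > 1 for i ∈ {1, 3, 6}; NE contributions (15, 0, 19, 0, 0, 10), G = 44.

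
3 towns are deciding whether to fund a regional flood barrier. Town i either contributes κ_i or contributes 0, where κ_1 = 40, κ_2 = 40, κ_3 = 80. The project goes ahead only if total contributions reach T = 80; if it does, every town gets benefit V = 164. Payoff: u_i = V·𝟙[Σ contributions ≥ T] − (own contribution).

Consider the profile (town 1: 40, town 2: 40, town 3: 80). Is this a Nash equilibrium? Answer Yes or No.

Total = 160 ≥ 80: provided.
Town 1 (pledges 40, payoff 124): dropping to 0 → total 120, payoff 164. Profitable deviation.

No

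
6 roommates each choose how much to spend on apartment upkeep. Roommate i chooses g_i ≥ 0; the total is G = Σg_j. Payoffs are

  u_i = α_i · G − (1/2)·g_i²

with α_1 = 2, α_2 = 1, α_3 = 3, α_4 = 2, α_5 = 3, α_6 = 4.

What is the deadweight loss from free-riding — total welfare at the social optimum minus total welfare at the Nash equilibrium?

471.5

Roommate i's FOC: ∂u_i/∂g_i = α_i − g_i = 0, so g_i* = α_i.
NE contributions = (2, 1, 3, 2, 3, 4); G = 15.
W^NE = (Σα)·G − ½Σα_i² = 15² − ½·43 = 203.5.
Planner sets g_i = Σα_j = 15 for every i, so G^SO = 6·15 = 90.
W^SO = (Σα)·G^SO − ½·6·(Σα)² = (6/2)·15² = 675.
Deadweight loss = W^SO − W^NE = 471.5.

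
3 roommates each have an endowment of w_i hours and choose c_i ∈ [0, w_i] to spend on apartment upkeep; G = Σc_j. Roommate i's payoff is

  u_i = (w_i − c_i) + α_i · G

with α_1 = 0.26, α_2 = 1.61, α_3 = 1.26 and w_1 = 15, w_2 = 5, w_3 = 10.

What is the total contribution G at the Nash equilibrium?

15

∂u_i/∂c_i = α_i − 1, so roommate i contributes w_i if α_i > 1, else 0.
α_i > 1 for i ∈ {2, 3}; NE contributions (0, 5, 10), G = 15.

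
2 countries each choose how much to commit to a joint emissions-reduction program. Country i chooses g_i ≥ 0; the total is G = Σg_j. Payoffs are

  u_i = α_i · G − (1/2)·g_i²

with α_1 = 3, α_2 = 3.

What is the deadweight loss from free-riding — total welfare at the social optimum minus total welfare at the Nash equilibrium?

Country i's FOC: ∂u_i/∂g_i = α_i − g_i = 0, so g_i* = α_i.
NE contributions = (3, 3); G = 6.
W^NE = (Σα)·G − ½Σα_i² = 6² − ½·18 = 27.
Planner sets g_i = Σα_j = 6 for every i, so G^SO = 2·6 = 12.
W^SO = (Σα)·G^SO − ½·2·(Σα)² = (2/2)·6² = 36.
Deadweight loss = W^SO − W^NE = 9.

9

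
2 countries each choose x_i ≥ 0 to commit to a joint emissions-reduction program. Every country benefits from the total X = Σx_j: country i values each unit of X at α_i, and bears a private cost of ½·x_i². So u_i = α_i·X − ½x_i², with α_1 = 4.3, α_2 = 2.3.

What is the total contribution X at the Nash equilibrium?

6.6

Country i's FOC: ∂u_i/∂x_i = α_i − x_i = 0, so x_i* = α_i.
NE contributions = (4.3, 2.3); X = 6.6.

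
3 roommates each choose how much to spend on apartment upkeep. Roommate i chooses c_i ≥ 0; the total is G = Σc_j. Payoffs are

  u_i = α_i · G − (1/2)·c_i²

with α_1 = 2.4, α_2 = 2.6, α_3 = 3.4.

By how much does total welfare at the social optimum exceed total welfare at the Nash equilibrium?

47.32

Roommate i's FOC: ∂u_i/∂c_i = α_i − c_i = 0, so c_i* = α_i.
NE contributions = (2.4, 2.6, 3.4); G = 8.4.
W^NE = (Σα)·G − ½Σα_i² = 8.4² − ½·24.08 = 58.52.
Planner sets c_i = Σα_j = 8.4 for every i, so G^SO = 3·8.4 = 25.2.
W^SO = (Σα)·G^SO − ½·3·(Σα)² = (3/2)·8.4² = 105.84.
Deadweight loss = W^SO − W^NE = 47.32.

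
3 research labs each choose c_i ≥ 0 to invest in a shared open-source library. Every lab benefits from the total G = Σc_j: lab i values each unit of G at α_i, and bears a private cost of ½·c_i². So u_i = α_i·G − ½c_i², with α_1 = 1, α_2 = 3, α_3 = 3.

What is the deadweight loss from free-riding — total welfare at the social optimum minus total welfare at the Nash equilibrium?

Lab i's FOC: ∂u_i/∂c_i = α_i − c_i = 0, so c_i* = α_i.
NE contributions = (1, 3, 3); G = 7.
W^NE = (Σα)·G − ½Σα_i² = 7² − ½·19 = 39.5.
Planner sets c_i = Σα_j = 7 for every i, so G^SO = 3·7 = 21.
W^SO = (Σα)·G^SO − ½·3·(Σα)² = (3/2)·7² = 73.5.
Deadweight loss = W^SO − W^NE = 34.

34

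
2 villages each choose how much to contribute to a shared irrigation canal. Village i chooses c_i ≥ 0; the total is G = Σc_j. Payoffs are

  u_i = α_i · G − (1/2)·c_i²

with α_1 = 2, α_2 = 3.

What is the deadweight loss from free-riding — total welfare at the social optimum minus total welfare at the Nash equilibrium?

6.5

Village i's FOC: ∂u_i/∂c_i = α_i − c_i = 0, so c_i* = α_i.
NE contributions = (2, 3); G = 5.
W^NE = (Σα)·G − ½Σα_i² = 5² − ½·13 = 18.5.
Planner sets c_i = Σα_j = 5 for every i, so G^SO = 2·5 = 10.
W^SO = (Σα)·G^SO − ½·2·(Σα)² = (2/2)·5² = 25.
Deadweight loss = W^SO − W^NE = 6.5.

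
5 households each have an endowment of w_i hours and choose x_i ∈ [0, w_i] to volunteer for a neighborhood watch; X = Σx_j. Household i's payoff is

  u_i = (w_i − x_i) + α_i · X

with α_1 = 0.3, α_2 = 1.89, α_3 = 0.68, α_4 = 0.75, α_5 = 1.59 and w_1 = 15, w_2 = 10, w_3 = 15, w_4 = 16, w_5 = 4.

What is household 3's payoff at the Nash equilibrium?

24.52

∂u_i/∂x_i = α_i − 1, so household i contributes w_i if α_i > 1, else 0.
α_i > 1 for i ∈ {2, 5}; NE contributions (0, 10, 0, 0, 4), X = 14.
u_3 = (15 − 0) + 0.68·14 = 24.52.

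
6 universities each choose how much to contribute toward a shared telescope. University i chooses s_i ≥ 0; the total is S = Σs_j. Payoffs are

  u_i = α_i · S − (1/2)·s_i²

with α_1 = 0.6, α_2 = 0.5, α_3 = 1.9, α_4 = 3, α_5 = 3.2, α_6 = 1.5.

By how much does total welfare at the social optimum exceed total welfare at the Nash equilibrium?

241.835

University i's FOC: ∂u_i/∂s_i = α_i − s_i = 0, so s_i* = α_i.
NE contributions = (0.6, 0.5, 1.9, 3, 3.2, 1.5); S = 10.7.
W^NE = (Σα)·S − ½Σα_i² = 10.7² − ½·25.71 = 101.635.
Planner sets s_i = Σα_j = 10.7 for every i, so S^SO = 6·10.7 = 64.2.
W^SO = (Σα)·S^SO − ½·6·(Σα)² = (6/2)·10.7² = 343.47.
Deadweight loss = W^SO − W^NE = 241.835.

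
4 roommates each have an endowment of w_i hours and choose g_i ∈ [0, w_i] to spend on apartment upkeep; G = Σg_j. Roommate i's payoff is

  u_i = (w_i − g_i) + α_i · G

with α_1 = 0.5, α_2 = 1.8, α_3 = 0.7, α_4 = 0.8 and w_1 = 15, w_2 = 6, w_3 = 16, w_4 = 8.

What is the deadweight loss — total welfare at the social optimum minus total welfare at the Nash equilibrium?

109.2

∂u_i/∂g_i = α_i − 1, so roommate i contributes w_i if α_i > 1, else 0.
α_i > 1 for i ∈ {2}; NE contributions (0, 6, 0, 0), G = 6.
W^NE = Σw_i − G^NE + (Σα_i)·G^NE = 45 + 2.8·6 = 61.8.
Planner: ∂(Σu_j)/∂g_i = Σα_j − 1 = 2.8 > 0, so everyone contributes w_i; G^SO = 45, W^SO = 45 + 2.8·45 = 171.
Deadweight loss = 109.2.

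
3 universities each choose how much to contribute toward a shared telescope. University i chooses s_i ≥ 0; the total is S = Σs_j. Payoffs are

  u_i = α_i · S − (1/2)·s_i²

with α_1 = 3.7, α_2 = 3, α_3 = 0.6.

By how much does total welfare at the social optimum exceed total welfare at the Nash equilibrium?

38.17

University i's FOC: ∂u_i/∂s_i = α_i − s_i = 0, so s_i* = α_i.
NE contributions = (3.7, 3, 0.6); S = 7.3.
W^NE = (Σα)·S − ½Σα_i² = 7.3² − ½·23.05 = 41.765.
Planner sets s_i = Σα_j = 7.3 for every i, so S^SO = 3·7.3 = 21.9.
W^SO = (Σα)·S^SO − ½·3·(Σα)² = (3/2)·7.3² = 79.935.
Deadweight loss = W^SO − W^NE = 38.17.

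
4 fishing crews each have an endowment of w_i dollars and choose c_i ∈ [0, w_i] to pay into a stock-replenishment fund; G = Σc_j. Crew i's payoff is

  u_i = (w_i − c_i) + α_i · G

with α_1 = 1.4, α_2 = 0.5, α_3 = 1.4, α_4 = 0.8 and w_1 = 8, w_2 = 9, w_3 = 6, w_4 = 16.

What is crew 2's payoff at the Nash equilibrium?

16

∂u_i/∂c_i = α_i − 1, so crew i contributes w_i if α_i > 1, else 0.
α_i > 1 for i ∈ {1, 3}; NE contributions (8, 0, 6, 0), G = 14.
u_2 = (9 − 0) + 0.5·14 = 16.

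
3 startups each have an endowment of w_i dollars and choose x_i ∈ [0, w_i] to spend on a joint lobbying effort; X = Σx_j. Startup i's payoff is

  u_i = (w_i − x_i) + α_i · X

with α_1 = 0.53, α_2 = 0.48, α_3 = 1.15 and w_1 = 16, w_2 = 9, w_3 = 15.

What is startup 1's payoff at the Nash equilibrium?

23.95

∂u_i/∂x_i = α_i − 1, so startup i contributes w_i if α_i > 1, else 0.
α_i > 1 for i ∈ {3}; NE contributions (0, 0, 15), X = 15.
u_1 = (16 − 0) + 0.53·15 = 23.95.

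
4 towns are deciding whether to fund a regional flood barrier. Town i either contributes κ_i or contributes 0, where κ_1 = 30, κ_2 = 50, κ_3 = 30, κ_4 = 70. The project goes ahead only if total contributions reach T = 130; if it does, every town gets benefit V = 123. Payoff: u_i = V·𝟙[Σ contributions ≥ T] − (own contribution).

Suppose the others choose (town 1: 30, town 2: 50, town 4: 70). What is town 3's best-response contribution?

0

Others' total = 150 ≥ 130; contributing adds cost 30 for no extra benefit.
Best response: 0.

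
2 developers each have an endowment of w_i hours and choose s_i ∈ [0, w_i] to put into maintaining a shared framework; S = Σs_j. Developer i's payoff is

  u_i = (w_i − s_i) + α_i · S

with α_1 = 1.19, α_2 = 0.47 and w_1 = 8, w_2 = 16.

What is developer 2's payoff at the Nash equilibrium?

∂u_i/∂s_i = α_i − 1, so developer i contributes w_i if α_i > 1, else 0.
α_i > 1 for i ∈ {1}; NE contributions (8, 0), S = 8.
u_2 = (16 − 0) + 0.47·8 = 19.76.

19.76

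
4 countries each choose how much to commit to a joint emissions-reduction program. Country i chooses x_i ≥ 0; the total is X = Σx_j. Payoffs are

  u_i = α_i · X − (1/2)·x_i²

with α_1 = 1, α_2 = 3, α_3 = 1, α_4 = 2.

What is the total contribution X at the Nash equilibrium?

Country i's FOC: ∂u_i/∂x_i = α_i − x_i = 0, so x_i* = α_i.
NE contributions = (1, 3, 1, 2); X = 7.

7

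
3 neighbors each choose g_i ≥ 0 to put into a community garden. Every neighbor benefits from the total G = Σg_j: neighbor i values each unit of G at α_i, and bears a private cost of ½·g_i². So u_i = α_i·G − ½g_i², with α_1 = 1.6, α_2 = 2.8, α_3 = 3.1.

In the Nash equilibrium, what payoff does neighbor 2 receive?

Neighbor i's FOC: ∂u_i/∂g_i = α_i − g_i = 0, so g_i* = α_i.
NE contributions = (1.6, 2.8, 3.1); G = 7.5.
u_2 = α_2·G − ½·(g_2)² = 2.8·7.5 − ½·2.8² = 17.08.

17.08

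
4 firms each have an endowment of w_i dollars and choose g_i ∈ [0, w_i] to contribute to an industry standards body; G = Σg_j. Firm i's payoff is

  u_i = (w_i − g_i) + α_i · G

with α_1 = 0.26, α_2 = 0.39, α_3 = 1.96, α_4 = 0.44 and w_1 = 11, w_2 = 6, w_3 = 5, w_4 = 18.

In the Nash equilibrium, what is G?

∂u_i/∂g_i = α_i − 1, so firm i contributes w_i if α_i > 1, else 0.
α_i > 1 for i ∈ {3}; NE contributions (0, 0, 5, 0), G = 5.

5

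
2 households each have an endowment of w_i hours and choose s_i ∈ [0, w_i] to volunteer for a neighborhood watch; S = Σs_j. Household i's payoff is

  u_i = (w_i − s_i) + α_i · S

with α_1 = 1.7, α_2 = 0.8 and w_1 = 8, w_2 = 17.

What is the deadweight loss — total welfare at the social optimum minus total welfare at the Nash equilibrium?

∂u_i/∂s_i = α_i − 1, so household i contributes w_i if α_i > 1, else 0.
α_i > 1 for i ∈ {1}; NE contributions (8, 0), S = 8.
W^NE = Σw_i − S^NE + (Σα_i)·S^NE = 25 + 1.5·8 = 37.
Planner: ∂(Σu_j)/∂s_i = Σα_j − 1 = 1.5 > 0, so everyone contributes w_i; S^SO = 25, W^SO = 25 + 1.5·25 = 62.5.
Deadweight loss = 25.5.

25.5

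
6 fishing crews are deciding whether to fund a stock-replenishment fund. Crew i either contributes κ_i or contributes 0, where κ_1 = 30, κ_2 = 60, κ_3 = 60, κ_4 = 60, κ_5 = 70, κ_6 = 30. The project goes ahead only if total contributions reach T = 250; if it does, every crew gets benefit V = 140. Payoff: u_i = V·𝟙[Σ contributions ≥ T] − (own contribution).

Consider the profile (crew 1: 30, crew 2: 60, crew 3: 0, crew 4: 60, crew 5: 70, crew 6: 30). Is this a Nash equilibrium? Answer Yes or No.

Yes

Total = 250 ≥ 250: provided.
Crew 1 (pledges 30, payoff 110): dropping to 0 → total 220, payoff 0. No gain.
Crew 2 (pledges 60, payoff 80): dropping to 0 → total 190, payoff 0. No gain.
Crew 3 (pledges 0, payoff 140): pledging 60 → total 310, payoff 80. No gain.
Crew 4 (pledges 60, payoff 80): dropping to 0 → total 190, payoff 0. No gain.
Crew 5 (pledges 70, payoff 70): dropping to 0 → total 180, payoff 0. No gain.
Crew 6 (pledges 30, payoff 110): dropping to 0 → total 220, payoff 0. No gain.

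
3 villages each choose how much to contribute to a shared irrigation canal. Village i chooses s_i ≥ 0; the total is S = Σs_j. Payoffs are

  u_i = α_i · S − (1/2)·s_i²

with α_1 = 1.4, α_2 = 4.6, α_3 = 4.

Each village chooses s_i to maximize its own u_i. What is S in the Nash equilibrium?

10

Village i's FOC: ∂u_i/∂s_i = α_i − s_i = 0, so s_i* = α_i.
NE contributions = (1.4, 4.6, 4); S = 10.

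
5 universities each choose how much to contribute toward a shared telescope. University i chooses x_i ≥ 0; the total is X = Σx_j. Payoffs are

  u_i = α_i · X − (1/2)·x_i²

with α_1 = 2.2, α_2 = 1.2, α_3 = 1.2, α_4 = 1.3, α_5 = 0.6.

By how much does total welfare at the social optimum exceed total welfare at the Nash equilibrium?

University i's FOC: ∂u_i/∂x_i = α_i − x_i = 0, so x_i* = α_i.
NE contributions = (2.2, 1.2, 1.2, 1.3, 0.6); X = 6.5.
W^NE = (Σα)·X − ½Σα_i² = 6.5² − ½·9.77 = 37.365.
Planner sets x_i = Σα_j = 6.5 for every i, so X^SO = 5·6.5 = 32.5.
W^SO = (Σα)·X^SO − ½·5·(Σα)² = (5/2)·6.5² = 105.625.
Deadweight loss = W^SO − W^NE = 68.26.

68.26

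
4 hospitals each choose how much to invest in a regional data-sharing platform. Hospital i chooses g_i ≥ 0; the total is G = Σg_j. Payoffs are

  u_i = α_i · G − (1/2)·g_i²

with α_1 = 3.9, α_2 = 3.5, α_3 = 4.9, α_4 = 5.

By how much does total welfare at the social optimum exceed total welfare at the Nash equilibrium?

Hospital i's FOC: ∂u_i/∂g_i = α_i − g_i = 0, so g_i* = α_i.
NE contributions = (3.9, 3.5, 4.9, 5); G = 17.3.
W^NE = (Σα)·G − ½Σα_i² = 17.3² − ½·76.47 = 261.055.
Planner sets g_i = Σα_j = 17.3 for every i, so G^SO = 4·17.3 = 69.2.
W^SO = (Σα)·G^SO − ½·4·(Σα)² = (4/2)·17.3² = 598.58.
Deadweight loss = W^SO − W^NE = 337.525.

337.525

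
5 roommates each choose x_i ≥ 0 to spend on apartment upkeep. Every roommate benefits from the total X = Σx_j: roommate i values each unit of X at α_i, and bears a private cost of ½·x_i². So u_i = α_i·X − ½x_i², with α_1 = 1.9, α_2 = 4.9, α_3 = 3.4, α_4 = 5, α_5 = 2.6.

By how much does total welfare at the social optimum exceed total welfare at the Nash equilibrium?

Roommate i's FOC: ∂u_i/∂x_i = α_i − x_i = 0, so x_i* = α_i.
NE contributions = (1.9, 4.9, 3.4, 5, 2.6); X = 17.8.
W^NE = (Σα)·X − ½Σα_i² = 17.8² − ½·70.94 = 281.37.
Planner sets x_i = Σα_j = 17.8 for every i, so X^SO = 5·17.8 = 89.
W^SO = (Σα)·X^SO − ½·5·(Σα)² = (5/2)·17.8² = 792.1.
Deadweight loss = W^SO − W^NE = 510.73.

510.73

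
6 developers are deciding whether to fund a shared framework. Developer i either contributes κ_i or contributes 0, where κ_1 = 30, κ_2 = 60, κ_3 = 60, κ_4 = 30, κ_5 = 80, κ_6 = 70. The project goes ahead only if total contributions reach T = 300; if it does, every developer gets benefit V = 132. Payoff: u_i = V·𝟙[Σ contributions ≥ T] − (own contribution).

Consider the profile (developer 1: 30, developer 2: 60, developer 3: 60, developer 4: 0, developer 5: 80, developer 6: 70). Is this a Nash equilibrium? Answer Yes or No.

Yes

Total = 300 ≥ 300: provided.
Developer 1 (pledges 30, payoff 102): dropping to 0 → total 270, payoff 0. No gain.
Developer 2 (pledges 60, payoff 72): dropping to 0 → total 240, payoff 0. No gain.
Developer 3 (pledges 60, payoff 72): dropping to 0 → total 240, payoff 0. No gain.
Developer 4 (pledges 0, payoff 132): pledging 30 → total 330, payoff 102. No gain.
Developer 5 (pledges 80, payoff 52): dropping to 0 → total 220, payoff 0. No gain.
Developer 6 (pledges 70, payoff 62): dropping to 0 → total 230, payoff 0. No gain.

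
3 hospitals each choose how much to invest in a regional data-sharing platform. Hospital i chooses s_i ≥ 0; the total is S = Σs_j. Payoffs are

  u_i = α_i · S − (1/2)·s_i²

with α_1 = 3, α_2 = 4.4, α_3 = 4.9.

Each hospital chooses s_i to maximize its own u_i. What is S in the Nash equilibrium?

12.3

Hospital i's FOC: ∂u_i/∂s_i = α_i − s_i = 0, so s_i* = α_i.
NE contributions = (3, 4.4, 4.9); S = 12.3.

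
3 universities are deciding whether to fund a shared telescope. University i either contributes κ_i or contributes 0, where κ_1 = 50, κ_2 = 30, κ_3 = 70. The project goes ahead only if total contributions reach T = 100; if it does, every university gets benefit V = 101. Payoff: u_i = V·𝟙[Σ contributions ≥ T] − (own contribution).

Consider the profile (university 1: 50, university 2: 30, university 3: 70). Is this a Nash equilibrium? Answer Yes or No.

Total = 150 ≥ 100: provided.
University 1 (pledges 50, payoff 51): dropping to 0 → total 100, payoff 101. Profitable deviation.

No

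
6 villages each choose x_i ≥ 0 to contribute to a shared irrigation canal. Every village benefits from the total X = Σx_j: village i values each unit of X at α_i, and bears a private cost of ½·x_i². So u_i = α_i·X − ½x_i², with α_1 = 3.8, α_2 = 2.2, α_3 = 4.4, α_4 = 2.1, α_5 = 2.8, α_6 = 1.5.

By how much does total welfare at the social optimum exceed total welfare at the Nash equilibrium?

Village i's FOC: ∂u_i/∂x_i = α_i − x_i = 0, so x_i* = α_i.
NE contributions = (3.8, 2.2, 4.4, 2.1, 2.8, 1.5); X = 16.8.
W^NE = (Σα)·X − ½Σα_i² = 16.8² − ½·53.14 = 255.67.
Planner sets x_i = Σα_j = 16.8 for every i, so X^SO = 6·16.8 = 100.8.
W^SO = (Σα)·X^SO − ½·6·(Σα)² = (6/2)·16.8² = 846.72.
Deadweight loss = W^SO − W^NE = 591.05.

591.05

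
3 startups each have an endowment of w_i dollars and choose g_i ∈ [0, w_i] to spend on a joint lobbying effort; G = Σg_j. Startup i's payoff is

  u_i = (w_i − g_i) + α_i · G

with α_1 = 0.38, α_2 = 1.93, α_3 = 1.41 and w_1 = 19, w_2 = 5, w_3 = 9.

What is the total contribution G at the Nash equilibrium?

14

∂u_i/∂g_i = α_i − 1, so startup i contributes w_i if α_i > 1, else 0.
α_i > 1 for i ∈ {2, 3}; NE contributions (0, 5, 9), G = 14.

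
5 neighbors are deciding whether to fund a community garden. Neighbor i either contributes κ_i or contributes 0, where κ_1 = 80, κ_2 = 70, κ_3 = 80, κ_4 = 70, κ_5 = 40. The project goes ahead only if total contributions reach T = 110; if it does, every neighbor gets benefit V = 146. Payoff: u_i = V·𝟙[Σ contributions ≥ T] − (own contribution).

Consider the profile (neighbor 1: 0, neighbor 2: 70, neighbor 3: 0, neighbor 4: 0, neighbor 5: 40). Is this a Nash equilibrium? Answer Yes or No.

Total = 110 ≥ 110: provided.
Neighbor 1 (pledges 0, payoff 146): pledging 80 → total 190, payoff 66. No gain.
Neighbor 2 (pledges 70, payoff 76): dropping to 0 → total 40, payoff 0. No gain.
Neighbor 3 (pledges 0, payoff 146): pledging 80 → total 190, payoff 66. No gain.
Neighbor 4 (pledges 0, payoff 146): pledging 70 → total 180, payoff 76. No gain.
Neighbor 5 (pledges 40, payoff 106): dropping to 0 → total 70, payoff 0. No gain.

Yes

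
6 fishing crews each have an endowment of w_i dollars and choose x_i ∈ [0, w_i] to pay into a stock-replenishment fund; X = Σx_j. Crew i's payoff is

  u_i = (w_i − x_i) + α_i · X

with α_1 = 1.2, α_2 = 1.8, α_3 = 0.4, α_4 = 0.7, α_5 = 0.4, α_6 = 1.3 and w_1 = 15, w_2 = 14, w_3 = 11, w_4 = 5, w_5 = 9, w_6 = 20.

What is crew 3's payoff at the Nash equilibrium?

∂u_i/∂x_i = α_i − 1, so crew i contributes w_i if α_i > 1, else 0.
α_i > 1 for i ∈ {1, 2, 6}; NE contributions (15, 14, 0, 0, 0, 20), X = 49.
u_3 = (11 − 0) + 0.4·49 = 30.6.

30.6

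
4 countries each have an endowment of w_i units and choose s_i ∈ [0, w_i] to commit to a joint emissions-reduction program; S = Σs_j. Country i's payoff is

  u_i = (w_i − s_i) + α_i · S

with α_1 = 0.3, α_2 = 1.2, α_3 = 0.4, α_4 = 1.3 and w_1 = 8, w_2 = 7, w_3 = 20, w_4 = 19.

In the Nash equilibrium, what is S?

∂u_i/∂s_i = α_i − 1, so country i contributes w_i if α_i > 1, else 0.
α_i > 1 for i ∈ {2, 4}; NE contributions (0, 7, 0, 19), S = 26.

26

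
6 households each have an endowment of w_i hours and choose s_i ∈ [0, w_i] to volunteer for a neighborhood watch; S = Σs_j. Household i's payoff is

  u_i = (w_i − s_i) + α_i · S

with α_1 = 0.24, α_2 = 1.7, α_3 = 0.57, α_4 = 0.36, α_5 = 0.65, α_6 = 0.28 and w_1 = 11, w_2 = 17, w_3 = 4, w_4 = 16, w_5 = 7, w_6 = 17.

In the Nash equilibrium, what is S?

17

∂u_i/∂s_i = α_i − 1, so household i contributes w_i if α_i > 1, else 0.
α_i > 1 for i ∈ {2}; NE contributions (0, 17, 0, 0, 0, 0), S = 17.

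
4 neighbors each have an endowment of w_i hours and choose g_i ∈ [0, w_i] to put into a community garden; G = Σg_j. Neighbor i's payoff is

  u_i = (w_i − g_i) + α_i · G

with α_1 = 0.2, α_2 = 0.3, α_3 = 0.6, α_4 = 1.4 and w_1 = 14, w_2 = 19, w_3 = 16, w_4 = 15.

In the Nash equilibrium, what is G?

15

∂u_i/∂g_i = α_i − 1, so neighbor i contributes w_i if α_i > 1, else 0.
α_i > 1 for i ∈ {4}; NE contributions (0, 0, 0, 15), G = 15.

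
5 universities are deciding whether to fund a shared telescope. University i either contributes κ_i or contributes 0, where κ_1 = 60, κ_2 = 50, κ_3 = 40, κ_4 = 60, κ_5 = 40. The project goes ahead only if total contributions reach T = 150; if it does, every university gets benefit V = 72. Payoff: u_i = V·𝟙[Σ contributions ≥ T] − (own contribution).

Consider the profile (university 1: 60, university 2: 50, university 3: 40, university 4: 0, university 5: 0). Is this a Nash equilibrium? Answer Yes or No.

Total = 150 ≥ 150: provided.
University 1 (pledges 60, payoff 12): dropping to 0 → total 90, payoff 0. No gain.
University 2 (pledges 50, payoff 22): dropping to 0 → total 100, payoff 0. No gain.
University 3 (pledges 40, payoff 32): dropping to 0 → total 110, payoff 0. No gain.
University 4 (pledges 0, payoff 72): pledging 60 → total 210, payoff 12. No gain.
University 5 (pledges 0, payoff 72): pledging 40 → total 190, payoff 32. No gain.

Yes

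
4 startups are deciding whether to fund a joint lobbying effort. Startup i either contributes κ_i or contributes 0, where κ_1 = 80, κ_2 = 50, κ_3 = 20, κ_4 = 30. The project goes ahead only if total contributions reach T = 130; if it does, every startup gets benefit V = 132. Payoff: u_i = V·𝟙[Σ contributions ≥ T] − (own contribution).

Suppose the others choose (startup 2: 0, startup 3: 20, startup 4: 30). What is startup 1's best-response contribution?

Others' total = 50. Contributing 80 brings total to 130 ≥ 130: gain V − κ_1 = 52.
Best response: 80.

80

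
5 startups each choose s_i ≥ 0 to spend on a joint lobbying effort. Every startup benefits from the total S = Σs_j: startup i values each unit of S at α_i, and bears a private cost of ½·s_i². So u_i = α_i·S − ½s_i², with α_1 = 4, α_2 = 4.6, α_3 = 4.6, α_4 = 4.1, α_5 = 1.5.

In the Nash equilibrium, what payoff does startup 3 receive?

75.9

Startup i's FOC: ∂u_i/∂s_i = α_i − s_i = 0, so s_i* = α_i.
NE contributions = (4, 4.6, 4.6, 4.1, 1.5); S = 18.8.
u_3 = α_3·S − ½·(s_3)² = 4.6·18.8 − ½·4.6² = 75.9.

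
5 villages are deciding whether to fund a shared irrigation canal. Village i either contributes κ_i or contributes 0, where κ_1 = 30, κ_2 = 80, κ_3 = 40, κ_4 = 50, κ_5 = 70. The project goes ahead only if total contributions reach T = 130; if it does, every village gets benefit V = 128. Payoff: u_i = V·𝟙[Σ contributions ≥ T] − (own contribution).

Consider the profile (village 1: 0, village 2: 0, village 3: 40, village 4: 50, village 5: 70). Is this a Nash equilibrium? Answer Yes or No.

Total = 160 ≥ 130: provided.
Village 1 (pledges 0, payoff 128): pledging 30 → total 190, payoff 98. No gain.
Village 2 (pledges 0, payoff 128): pledging 80 → total 240, payoff 48. No gain.
Village 3 (pledges 40, payoff 88): dropping to 0 → total 120, payoff 0. No gain.
Village 4 (pledges 50, payoff 78): dropping to 0 → total 110, payoff 0. No gain.
Village 5 (pledges 70, payoff 58): dropping to 0 → total 90, payoff 0. No gain.

Yes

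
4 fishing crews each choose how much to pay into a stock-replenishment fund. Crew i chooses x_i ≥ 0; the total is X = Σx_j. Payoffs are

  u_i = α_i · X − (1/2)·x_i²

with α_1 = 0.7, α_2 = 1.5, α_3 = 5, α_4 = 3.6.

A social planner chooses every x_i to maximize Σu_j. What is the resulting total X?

43.2

Planner FOC: ∂(Σu_j)/∂x_i = (Σα_j) − x_i = 0, so x_i^SO = Σα_j = 10.8 for every i; X^SO = 43.2.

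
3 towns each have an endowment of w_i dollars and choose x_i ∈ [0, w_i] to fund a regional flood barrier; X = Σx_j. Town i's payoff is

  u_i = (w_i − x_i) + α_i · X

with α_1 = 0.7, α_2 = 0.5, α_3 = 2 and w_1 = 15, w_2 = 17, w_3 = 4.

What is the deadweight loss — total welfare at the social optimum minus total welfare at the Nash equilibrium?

70.4

∂u_i/∂x_i = α_i − 1, so town i contributes w_i if α_i > 1, else 0.
α_i > 1 for i ∈ {3}; NE contributions (0, 0, 4), X = 4.
W^NE = Σw_i − X^NE + (Σα_i)·X^NE = 36 + 2.2·4 = 44.8.
Planner: ∂(Σu_j)/∂x_i = Σα_j − 1 = 2.2 > 0, so everyone contributes w_i; X^SO = 36, W^SO = 36 + 2.2·36 = 115.2.
Deadweight loss = 70.4.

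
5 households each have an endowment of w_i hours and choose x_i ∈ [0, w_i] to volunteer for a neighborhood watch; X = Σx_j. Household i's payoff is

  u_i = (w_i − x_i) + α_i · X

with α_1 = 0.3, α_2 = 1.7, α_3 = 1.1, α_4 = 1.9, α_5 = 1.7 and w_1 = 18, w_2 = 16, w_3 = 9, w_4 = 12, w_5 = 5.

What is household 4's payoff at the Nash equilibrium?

∂u_i/∂x_i = α_i − 1, so household i contributes w_i if α_i > 1, else 0.
α_i > 1 for i ∈ {2, 3, 4, 5}; NE contributions (0, 16, 9, 12, 5), X = 42.
u_4 = (12 − 12) + 1.9·42 = 79.8.

79.8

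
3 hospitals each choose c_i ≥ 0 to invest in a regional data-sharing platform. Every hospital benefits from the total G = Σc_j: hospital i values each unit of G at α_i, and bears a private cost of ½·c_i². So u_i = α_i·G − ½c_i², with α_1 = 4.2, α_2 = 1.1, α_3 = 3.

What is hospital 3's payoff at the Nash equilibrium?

20.4

Hospital i's FOC: ∂u_i/∂c_i = α_i − c_i = 0, so c_i* = α_i.
NE contributions = (4.2, 1.1, 3); G = 8.3.
u_3 = α_3·G − ½·(c_3)² = 3·8.3 − ½·3² = 20.4.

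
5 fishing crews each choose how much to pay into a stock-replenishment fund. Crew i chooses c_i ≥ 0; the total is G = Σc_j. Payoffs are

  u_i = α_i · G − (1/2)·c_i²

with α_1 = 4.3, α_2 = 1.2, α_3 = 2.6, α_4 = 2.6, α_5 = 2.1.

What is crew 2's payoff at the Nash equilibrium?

14.64

Crew i's FOC: ∂u_i/∂c_i = α_i − c_i = 0, so c_i* = α_i.
NE contributions = (4.3, 1.2, 2.6, 2.6, 2.1); G = 12.8.
u_2 = α_2·G − ½·(c_2)² = 1.2·12.8 − ½·1.2² = 14.64.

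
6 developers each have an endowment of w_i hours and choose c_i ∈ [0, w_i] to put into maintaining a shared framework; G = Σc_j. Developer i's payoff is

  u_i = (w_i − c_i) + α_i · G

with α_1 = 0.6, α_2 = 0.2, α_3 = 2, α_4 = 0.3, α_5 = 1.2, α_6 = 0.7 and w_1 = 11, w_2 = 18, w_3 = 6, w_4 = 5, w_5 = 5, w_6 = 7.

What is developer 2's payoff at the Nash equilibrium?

∂u_i/∂c_i = α_i − 1, so developer i contributes w_i if α_i > 1, else 0.
α_i > 1 for i ∈ {3, 5}; NE contributions (0, 0, 6, 0, 5, 0), G = 11.
u_2 = (18 − 0) + 0.2·11 = 20.2.

20.2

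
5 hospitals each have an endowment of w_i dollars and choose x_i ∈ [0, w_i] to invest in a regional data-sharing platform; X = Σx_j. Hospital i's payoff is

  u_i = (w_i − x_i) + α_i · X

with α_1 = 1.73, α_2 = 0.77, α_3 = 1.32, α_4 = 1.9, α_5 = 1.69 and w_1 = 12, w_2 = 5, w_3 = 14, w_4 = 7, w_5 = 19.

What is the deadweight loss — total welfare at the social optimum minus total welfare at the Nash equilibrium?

∂u_i/∂x_i = α_i − 1, so hospital i contributes w_i if α_i > 1, else 0.
α_i > 1 for i ∈ {1, 3, 4, 5}; NE contributions (12, 0, 14, 7, 19), X = 52.
W^NE = Σw_i − X^NE + (Σα_i)·X^NE = 57 + 6.41·52 = 390.32.
Planner: ∂(Σu_j)/∂x_i = Σα_j − 1 = 6.41 > 0, so everyone contributes w_i; X^SO = 57, W^SO = 57 + 6.41·57 = 422.37.
Deadweight loss = 32.05.

32.05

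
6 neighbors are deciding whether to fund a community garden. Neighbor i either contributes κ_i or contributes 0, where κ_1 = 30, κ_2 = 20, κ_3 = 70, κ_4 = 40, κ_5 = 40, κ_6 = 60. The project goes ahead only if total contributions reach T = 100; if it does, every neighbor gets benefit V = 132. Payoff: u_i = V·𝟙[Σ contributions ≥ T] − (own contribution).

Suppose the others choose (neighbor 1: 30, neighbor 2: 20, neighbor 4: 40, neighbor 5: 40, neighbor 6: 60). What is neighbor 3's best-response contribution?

0

Others' total = 190 ≥ 100; contributing adds cost 70 for no extra benefit.
Best response: 0.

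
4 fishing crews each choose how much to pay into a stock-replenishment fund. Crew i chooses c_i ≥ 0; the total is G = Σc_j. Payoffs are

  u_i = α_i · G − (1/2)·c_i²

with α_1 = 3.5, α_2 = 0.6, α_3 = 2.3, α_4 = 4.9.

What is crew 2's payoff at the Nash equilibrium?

6.6

Crew i's FOC: ∂u_i/∂c_i = α_i − c_i = 0, so c_i* = α_i.
NE contributions = (3.5, 0.6, 2.3, 4.9); G = 11.3.
u_2 = α_2·G − ½·(c_2)² = 0.6·11.3 − ½·0.6² = 6.6.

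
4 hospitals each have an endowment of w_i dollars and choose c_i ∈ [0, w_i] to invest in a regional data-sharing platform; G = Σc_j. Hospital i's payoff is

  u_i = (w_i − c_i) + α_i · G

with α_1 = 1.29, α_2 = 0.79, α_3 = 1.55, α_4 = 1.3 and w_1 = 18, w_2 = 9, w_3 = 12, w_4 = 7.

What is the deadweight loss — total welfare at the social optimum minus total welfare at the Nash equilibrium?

35.37

∂u_i/∂c_i = α_i − 1, so hospital i contributes w_i if α_i > 1, else 0.
α_i > 1 for i ∈ {1, 3, 4}; NE contributions (18, 0, 12, 7), G = 37.
W^NE = Σw_i − G^NE + (Σα_i)·G^NE = 46 + 3.93·37 = 191.41.
Planner: ∂(Σu_j)/∂c_i = Σα_j − 1 = 3.93 > 0, so everyone contributes w_i; G^SO = 46, W^SO = 46 + 3.93·46 = 226.78.
Deadweight loss = 35.37.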